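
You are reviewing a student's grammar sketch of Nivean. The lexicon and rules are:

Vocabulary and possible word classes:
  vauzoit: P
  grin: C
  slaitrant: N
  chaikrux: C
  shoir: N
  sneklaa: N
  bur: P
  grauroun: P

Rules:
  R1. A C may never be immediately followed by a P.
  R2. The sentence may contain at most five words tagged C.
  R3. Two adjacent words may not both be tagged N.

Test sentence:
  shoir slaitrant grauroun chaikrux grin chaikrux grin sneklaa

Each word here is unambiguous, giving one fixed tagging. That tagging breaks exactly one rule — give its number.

3

Fixed tagging: N N P C C C C N.
Applying the rules: R1 holds, R2 holds, R3 violated.
Only rule 3 fails.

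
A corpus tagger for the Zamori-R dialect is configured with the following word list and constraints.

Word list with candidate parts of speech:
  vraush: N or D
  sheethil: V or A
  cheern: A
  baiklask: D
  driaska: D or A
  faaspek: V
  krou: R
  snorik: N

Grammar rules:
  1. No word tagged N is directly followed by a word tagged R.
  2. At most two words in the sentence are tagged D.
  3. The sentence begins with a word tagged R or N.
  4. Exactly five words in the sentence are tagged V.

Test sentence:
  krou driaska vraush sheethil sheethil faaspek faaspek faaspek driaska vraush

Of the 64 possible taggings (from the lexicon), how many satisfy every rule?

Candidates per position — 1:krou {R}; 2:driaska {D,A}; 3:vraush {N,D}; 4:sheethil {V,A}; 5:sheethil {V,A}; 6:faaspek {V}; 7:faaspek {V}; 8:faaspek {V}; 9:driaska {D,A}; 10:vraush {N,D}.
There are 64 candidate sequences in total.
Checking each against the rules leaves 11 sequences.
Count = 11.

11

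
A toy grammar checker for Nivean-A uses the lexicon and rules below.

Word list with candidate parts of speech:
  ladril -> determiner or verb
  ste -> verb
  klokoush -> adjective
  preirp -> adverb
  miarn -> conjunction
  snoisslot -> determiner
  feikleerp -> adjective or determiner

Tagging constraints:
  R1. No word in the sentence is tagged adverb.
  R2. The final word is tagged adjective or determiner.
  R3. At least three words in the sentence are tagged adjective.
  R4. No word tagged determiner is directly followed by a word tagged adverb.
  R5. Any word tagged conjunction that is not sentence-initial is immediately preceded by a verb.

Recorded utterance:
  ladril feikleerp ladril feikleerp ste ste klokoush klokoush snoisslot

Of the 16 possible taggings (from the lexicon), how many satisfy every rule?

Candidates per position — 1:ladril {determiner,verb}; 2:feikleerp {adjective,determiner}; 3:ladril {determiner,verb}; 4:feikleerp {adjective,determiner}; 5:ste {verb}; 6:ste {verb}; 7:klokoush {adjective}; 8:klokoush {adjective}; 9:snoisslot {determiner}.
There are 16 candidate sequences in total.
Checking each against the rules leaves 12 sequences.
Count = 12.

12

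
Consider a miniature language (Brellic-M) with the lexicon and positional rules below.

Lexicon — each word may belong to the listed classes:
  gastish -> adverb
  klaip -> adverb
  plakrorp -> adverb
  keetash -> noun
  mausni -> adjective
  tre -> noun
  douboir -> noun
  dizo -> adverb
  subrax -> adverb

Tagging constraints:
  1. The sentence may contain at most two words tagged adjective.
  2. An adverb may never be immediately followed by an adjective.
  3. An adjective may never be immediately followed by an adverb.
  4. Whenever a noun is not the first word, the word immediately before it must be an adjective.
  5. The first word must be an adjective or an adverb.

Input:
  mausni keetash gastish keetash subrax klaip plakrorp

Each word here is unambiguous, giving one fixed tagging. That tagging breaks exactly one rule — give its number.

4

Fixed tagging: adjective noun adverb noun adverb adverb adverb.
Checking each rule: R1 holds, R2 holds, R3 holds, R4 violated, R5 holds.
Only rule 4 fails.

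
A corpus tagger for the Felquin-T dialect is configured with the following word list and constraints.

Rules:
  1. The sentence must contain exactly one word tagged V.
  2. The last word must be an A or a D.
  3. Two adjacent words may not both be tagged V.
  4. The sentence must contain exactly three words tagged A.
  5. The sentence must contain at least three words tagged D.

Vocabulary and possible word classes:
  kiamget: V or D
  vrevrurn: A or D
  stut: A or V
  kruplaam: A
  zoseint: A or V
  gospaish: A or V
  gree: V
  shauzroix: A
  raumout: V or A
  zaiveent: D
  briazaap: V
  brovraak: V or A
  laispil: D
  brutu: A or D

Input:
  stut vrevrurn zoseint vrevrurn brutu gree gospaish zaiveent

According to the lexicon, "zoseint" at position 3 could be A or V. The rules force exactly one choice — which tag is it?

A

Candidates per position — 1:stut {A,V}; 2:vrevrurn {A,D}; 3:zoseint {A,V}; 4:vrevrurn {A,D}; 5:brutu {A,D}; 6:gree {V}; 7:gospaish {A,V}; 8:zaiveent {D}.
Position 1: V is ruled out by rule 1; that leaves A.
Position 3: V is ruled out by rule 1; that leaves A.
Position 7: V is ruled out by rule 1; that leaves A.
Position 2: A is ruled out by rule 4; that leaves D.
Position 4: A is ruled out by rule 4; that leaves D.
Position 5: A is ruled out by rule 4; that leaves D.
That leaves exactly one tagging: A D A D D V A D.
Checking: rule 1 holds; rule 2 holds; rule 3 holds; rule 4 holds; rule 5 holds.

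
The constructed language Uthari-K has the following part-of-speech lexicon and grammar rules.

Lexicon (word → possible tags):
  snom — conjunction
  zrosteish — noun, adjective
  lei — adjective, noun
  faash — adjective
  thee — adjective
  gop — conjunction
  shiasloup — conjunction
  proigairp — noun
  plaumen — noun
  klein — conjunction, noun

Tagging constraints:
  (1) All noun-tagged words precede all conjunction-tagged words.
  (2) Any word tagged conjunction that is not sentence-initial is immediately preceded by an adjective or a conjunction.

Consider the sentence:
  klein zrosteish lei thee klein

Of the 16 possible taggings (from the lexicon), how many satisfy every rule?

9

Candidates per position — 1:klein {conjunction,noun}; 2:zrosteish {noun,adjective}; 3:lei {adjective,noun}; 4:thee {adjective}; 5:klein {conjunction,noun}.
There are 16 candidate sequences in total.
Checking each against the rules leaves 9 sequences.
Count = 9.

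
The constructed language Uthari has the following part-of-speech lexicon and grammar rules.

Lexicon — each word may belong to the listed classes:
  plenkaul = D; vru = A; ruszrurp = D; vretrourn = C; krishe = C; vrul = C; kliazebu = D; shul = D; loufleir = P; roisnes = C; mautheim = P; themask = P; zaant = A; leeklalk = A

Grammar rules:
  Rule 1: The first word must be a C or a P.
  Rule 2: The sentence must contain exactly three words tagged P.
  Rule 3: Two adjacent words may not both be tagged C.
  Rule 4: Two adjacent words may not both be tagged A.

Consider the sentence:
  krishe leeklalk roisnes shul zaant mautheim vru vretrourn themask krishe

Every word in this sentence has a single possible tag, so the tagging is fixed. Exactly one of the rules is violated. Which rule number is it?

Fixed tagging: C A C D A P A C P C.
Rule check: R1 ok, R2 fails, R3 ok, R4 ok.
Only rule 2 fails.

2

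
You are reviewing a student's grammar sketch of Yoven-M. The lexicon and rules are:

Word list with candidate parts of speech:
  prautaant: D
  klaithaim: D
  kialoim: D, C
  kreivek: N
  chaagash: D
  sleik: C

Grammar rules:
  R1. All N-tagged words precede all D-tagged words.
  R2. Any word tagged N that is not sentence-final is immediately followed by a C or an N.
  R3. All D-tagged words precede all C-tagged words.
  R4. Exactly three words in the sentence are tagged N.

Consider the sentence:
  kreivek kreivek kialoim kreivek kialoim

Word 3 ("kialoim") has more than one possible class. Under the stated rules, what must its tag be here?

Candidates per position — 1:kreivek {N}; 2:kreivek {N}; 3:kialoim {D,C}; 4:kreivek {N}; 5:kialoim {D,C}.
Word 3 cannot be D — rule 1 would then fail for every completion. It is C.
Word 5 cannot be D — rule 2 would then fail for every completion. It is C.
The unique satisfying tagging is: N N C N C.
Rule-by-rule: rule 1 holds; rule 2 holds; rule 3 holds; rule 4 holds.

C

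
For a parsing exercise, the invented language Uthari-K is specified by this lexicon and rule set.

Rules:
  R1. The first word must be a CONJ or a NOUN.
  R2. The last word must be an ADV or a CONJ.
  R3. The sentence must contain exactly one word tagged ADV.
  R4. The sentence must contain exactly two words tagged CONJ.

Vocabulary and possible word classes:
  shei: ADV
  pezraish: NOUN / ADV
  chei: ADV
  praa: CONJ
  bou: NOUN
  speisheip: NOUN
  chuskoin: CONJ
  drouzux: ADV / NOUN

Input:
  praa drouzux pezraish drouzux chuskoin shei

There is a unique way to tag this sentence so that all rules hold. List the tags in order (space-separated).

CONJ NOUN NOUN NOUN CONJ ADV

Candidates per position — 1:praa {CONJ}; 2:drouzux {ADV,NOUN}; 3:pezraish {NOUN,ADV}; 4:drouzux {ADV,NOUN}; 5:chuskoin {CONJ}; 6:shei {ADV}.
Word 2 cannot be ADV — rule 3 would then fail for every completion. It is NOUN.
Word 3 cannot be ADV — rule 3 would then fail for every completion. It is NOUN.
Word 4 cannot be ADV — rule 3 would then fail for every completion. It is NOUN.
That leaves exactly one tagging: CONJ NOUN NOUN NOUN CONJ ADV.
Check: rule 1 holds; rule 2 holds; rule 3 holds; rule 4 holds.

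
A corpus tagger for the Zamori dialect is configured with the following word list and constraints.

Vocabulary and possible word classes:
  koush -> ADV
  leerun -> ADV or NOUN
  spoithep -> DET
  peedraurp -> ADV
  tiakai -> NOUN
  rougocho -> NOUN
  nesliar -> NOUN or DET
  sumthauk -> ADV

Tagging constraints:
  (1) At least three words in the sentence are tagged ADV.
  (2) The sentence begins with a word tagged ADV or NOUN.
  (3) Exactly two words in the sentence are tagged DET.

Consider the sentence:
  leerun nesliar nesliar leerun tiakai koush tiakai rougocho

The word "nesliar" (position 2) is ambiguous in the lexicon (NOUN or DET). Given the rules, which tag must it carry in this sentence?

Candidates per position — 1:leerun {ADV,NOUN}; 2:nesliar {NOUN,DET}; 3:nesliar {NOUN,DET}; 4:leerun {ADV,NOUN}; 5:tiakai {NOUN}; 6:koush {ADV}; 7:tiakai {NOUN}; 8:rougocho {NOUN}.
Position 1: NOUN is ruled out by rule 1; that leaves ADV.
Position 2: NOUN is ruled out by rule 3; that leaves DET.
Position 3: NOUN is ruled out by rule 3; that leaves DET.
Position 4: NOUN is ruled out by rule 1; that leaves ADV.
So the tagging must be: ADV DET DET ADV NOUN ADV NOUN NOUN.
Verifying each rule — rule 1 satisfied; rule 2 satisfied; rule 3 satisfied.

DET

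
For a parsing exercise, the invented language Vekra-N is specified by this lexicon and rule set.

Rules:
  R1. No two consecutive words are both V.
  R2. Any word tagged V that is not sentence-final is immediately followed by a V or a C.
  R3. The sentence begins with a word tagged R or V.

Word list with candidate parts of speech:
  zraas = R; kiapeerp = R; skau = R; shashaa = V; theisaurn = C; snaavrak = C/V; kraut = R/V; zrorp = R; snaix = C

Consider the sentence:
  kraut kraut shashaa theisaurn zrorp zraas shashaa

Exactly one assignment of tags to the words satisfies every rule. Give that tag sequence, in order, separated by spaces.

R R V C R R V

Candidates per position — 1:kraut {R,V}; 2:kraut {R,V}; 3:shashaa {V}; 4:theisaurn {C}; 5:zrorp {R}; 6:zraas {R}; 7:shashaa {V}.
If word 2 were V, no tagging could satisfy rule 1; so word 2 is R.
If word 1 were V, no tagging could satisfy rule 2; so word 1 is R.
The unique satisfying tagging is: R R V C R R V.
Check: rule 1 ok; rule 2 ok; rule 3 ok.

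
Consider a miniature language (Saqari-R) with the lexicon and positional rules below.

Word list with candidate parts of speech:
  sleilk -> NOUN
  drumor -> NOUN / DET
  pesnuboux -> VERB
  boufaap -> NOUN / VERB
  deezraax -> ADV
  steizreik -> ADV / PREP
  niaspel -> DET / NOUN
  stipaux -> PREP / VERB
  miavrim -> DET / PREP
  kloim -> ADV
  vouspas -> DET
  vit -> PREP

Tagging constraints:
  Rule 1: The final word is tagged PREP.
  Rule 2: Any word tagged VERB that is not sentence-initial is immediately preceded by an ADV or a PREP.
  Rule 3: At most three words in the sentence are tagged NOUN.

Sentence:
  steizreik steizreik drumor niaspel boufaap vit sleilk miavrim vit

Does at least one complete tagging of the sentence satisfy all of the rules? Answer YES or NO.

Candidates per position — 1:steizreik {ADV,PREP}; 2:steizreik {ADV,PREP}; 3:drumor {NOUN,DET}; 4:niaspel {DET,NOUN}; 5:boufaap {NOUN,VERB}; 6:vit {PREP}; 7:sleilk {NOUN}; 8:miavrim {DET,PREP}; 9:vit {PREP}.
One satisfying assignment: ADV PREP NOUN DET NOUN PREP NOUN PREP PREP.
Verifying each rule — rule 1 ok; rule 2 ok; rule 3 ok.

YES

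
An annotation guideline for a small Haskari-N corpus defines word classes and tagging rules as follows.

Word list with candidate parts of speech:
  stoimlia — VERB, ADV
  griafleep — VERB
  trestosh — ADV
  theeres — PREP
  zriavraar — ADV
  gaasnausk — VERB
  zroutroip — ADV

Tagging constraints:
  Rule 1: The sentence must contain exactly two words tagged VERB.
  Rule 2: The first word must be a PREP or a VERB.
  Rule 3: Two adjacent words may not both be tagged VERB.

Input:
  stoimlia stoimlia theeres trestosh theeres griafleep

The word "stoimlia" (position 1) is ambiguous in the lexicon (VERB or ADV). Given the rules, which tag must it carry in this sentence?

Candidates per position — 1:stoimlia {VERB,ADV}; 2:stoimlia {VERB,ADV}; 3:theeres {PREP}; 4:trestosh {ADV}; 5:theeres {PREP}; 6:griafleep {VERB}.
If word 1 were ADV, no tagging could satisfy rule 2; so word 1 is VERB.
If word 2 were VERB, no tagging could satisfy rule 1; so word 2 is ADV.
That leaves exactly one tagging: VERB ADV PREP ADV PREP VERB.
Check: rule 1 satisfied; rule 2 satisfied; rule 3 satisfied.

VERB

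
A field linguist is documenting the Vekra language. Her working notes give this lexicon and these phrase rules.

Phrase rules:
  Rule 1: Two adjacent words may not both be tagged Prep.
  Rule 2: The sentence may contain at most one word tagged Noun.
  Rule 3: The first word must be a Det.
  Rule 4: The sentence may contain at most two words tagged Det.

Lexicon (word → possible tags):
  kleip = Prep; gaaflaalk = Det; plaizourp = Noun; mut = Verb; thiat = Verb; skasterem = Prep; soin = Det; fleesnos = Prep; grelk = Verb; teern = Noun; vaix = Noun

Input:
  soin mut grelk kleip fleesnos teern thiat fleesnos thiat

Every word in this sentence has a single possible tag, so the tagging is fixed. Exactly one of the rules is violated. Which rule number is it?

Fixed tagging: Det Verb Verb Prep Prep Noun Verb Prep Verb.
Rule check: R1 fail, R2 pass, R3 pass, R4 pass.
Only rule 1 fails.

1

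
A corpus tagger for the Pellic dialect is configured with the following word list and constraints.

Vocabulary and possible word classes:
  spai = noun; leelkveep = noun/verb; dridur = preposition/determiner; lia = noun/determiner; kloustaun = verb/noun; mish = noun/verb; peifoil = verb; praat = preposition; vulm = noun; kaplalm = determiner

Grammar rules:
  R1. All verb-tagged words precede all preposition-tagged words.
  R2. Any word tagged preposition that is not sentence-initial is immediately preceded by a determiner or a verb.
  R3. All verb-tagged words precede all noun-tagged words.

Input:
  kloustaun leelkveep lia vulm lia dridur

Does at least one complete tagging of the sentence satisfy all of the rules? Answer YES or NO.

YES

Candidates per position — 1:kloustaun {verb,noun}; 2:leelkveep {noun,verb}; 3:lia {noun,determiner}; 4:vulm {noun}; 5:lia {noun,determiner}; 6:dridur {preposition,determiner}.
One satisfying assignment: verb noun noun noun determiner determiner.
Verifying each rule — rule 1 holds; rule 2 holds; rule 3 holds.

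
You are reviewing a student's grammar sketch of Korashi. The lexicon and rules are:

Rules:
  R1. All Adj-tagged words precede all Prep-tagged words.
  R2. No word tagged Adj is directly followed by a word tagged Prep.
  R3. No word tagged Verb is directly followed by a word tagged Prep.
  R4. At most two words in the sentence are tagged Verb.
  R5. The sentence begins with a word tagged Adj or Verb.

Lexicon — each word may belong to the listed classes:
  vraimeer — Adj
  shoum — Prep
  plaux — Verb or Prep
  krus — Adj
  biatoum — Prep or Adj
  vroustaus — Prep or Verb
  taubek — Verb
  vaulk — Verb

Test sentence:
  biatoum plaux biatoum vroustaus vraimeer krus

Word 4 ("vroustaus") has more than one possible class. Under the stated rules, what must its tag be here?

Candidates per position — 1:biatoum {Prep,Adj}; 2:plaux {Verb,Prep}; 3:biatoum {Prep,Adj}; 4:vroustaus {Prep,Verb}; 5:vraimeer {Adj}; 6:krus {Adj}.
Position 1: tagging it Prep would leave rule 1 unsatisfiable, so it must be Adj.
Position 2: tagging it Prep would leave rule 1 unsatisfiable, so it must be Verb.
Position 3: tagging it Prep would leave rule 1 unsatisfiable, so it must be Adj.
Position 4: tagging it Prep would leave rule 1 unsatisfiable, so it must be Verb.
That leaves exactly one tagging: Adj Verb Adj Verb Adj Adj.
Verifying each rule — rule 1 ok; rule 2 ok; rule 3 ok; rule 4 ok; rule 5 ok.

Verb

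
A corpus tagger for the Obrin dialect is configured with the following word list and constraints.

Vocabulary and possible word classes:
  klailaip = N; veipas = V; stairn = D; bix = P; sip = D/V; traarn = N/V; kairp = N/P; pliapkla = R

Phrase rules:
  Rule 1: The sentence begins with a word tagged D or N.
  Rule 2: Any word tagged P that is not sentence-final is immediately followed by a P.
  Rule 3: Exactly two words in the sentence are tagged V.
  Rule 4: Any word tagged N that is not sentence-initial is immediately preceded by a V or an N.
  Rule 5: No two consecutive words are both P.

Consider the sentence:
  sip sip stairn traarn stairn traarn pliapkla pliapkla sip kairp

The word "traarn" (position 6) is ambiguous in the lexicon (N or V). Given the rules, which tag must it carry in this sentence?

V

Candidates per position — 1:sip {D,V}; 2:sip {D,V}; 3:stairn {D}; 4:traarn {N,V}; 5:stairn {D}; 6:traarn {N,V}; 7:pliapkla {R}; 8:pliapkla {R}; 9:sip {D,V}; 10:kairp {N,P}.
At position 1, choosing V makes rule 1 impossible to satisfy; hence D.
At position 4, choosing N makes rule 4 impossible to satisfy; hence V.
At position 6, choosing N makes rule 4 impossible to satisfy; hence V.
At position 9, choosing V makes rule 3 impossible to satisfy; hence D.
At position 10, choosing N makes rule 4 impossible to satisfy; hence P.
At position 2, choosing V makes rule 3 impossible to satisfy; hence D.
That leaves exactly one tagging: D D D V D V R R D P.
Verifying each rule — rule 1 ✓; rule 2 ✓; rule 3 ✓; rule 4 ✓; rule 5 ✓.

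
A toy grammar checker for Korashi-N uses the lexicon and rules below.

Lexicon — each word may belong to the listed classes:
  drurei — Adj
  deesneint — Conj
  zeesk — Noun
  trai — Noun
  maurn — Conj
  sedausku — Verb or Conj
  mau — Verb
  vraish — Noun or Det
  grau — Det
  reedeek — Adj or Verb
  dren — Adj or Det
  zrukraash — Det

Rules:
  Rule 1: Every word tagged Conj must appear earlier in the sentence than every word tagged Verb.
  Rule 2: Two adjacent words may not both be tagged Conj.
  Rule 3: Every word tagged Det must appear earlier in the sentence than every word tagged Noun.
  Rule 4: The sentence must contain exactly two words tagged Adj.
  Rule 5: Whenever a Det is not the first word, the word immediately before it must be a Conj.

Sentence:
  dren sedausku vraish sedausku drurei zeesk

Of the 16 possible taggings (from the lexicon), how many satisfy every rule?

5

Candidates per position — 1:dren {Adj,Det}; 2:sedausku {Verb,Conj}; 3:vraish {Noun,Det}; 4:sedausku {Verb,Conj}; 5:drurei {Adj}; 6:zeesk {Noun}.
There are 16 candidate sequences in total.
The sequences that satisfy every rule: Adj Verb Noun Verb Adj Noun; Adj Conj Noun Verb Adj Noun; Adj Conj Noun Conj Adj Noun; Adj Conj Det Verb Adj Noun; Adj Conj Det Conj Adj Noun.
Count = 5.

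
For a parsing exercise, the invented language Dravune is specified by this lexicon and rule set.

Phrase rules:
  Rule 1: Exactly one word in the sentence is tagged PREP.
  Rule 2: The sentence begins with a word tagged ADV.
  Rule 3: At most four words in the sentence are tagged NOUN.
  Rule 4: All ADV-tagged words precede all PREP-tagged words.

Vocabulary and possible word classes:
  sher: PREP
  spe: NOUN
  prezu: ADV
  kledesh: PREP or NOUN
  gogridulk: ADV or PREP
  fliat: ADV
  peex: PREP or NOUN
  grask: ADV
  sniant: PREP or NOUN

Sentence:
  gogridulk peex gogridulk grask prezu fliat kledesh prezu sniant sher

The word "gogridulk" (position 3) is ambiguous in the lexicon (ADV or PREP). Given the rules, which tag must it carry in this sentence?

Candidates per position — 1:gogridulk {ADV,PREP}; 2:peex {PREP,NOUN}; 3:gogridulk {ADV,PREP}; 4:grask {ADV}; 5:prezu {ADV}; 6:fliat {ADV}; 7:kledesh {PREP,NOUN}; 8:prezu {ADV}; 9:sniant {PREP,NOUN}; 10:sher {PREP}.
At position 1, choosing PREP makes rule 1 impossible to satisfy; hence ADV.
At position 2, choosing PREP makes rule 1 impossible to satisfy; hence NOUN.
At position 3, choosing PREP makes rule 1 impossible to satisfy; hence ADV.
At position 7, choosing PREP makes rule 1 impossible to satisfy; hence NOUN.
At position 9, choosing PREP makes rule 1 impossible to satisfy; hence NOUN.
The unique satisfying tagging is: ADV NOUN ADV ADV ADV ADV NOUN ADV NOUN PREP.
Checking: rule 1 satisfied; rule 2 satisfied; rule 3 satisfied; rule 4 satisfied.

ADV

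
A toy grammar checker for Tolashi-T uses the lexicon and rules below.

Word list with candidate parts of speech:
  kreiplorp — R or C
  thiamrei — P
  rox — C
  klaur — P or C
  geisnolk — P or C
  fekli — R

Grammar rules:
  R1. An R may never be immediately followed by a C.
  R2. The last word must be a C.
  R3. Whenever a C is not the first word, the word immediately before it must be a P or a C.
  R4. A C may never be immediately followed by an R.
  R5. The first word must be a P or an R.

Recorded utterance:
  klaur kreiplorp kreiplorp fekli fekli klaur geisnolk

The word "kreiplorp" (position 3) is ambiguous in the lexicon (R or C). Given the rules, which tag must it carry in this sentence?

Candidates per position — 1:klaur {P,C}; 2:kreiplorp {R,C}; 3:kreiplorp {R,C}; 4:fekli {R}; 5:fekli {R}; 6:klaur {P,C}; 7:geisnolk {P,C}.
Word 1 cannot be C — rule 4 would then fail for every completion. It is P.
Word 2 cannot be C — rule 4 would then fail for every completion. It is R.
Word 3 cannot be C — rule 1 would then fail for every completion. It is R.
Word 6 cannot be C — rule 1 would then fail for every completion. It is P.
Word 7 cannot be P — rule 2 would then fail for every completion. It is C.
The only consistent sequence is: P R R R R P C.
Check: rule 1 holds; rule 2 holds; rule 3 holds; rule 4 holds; rule 5 holds.

R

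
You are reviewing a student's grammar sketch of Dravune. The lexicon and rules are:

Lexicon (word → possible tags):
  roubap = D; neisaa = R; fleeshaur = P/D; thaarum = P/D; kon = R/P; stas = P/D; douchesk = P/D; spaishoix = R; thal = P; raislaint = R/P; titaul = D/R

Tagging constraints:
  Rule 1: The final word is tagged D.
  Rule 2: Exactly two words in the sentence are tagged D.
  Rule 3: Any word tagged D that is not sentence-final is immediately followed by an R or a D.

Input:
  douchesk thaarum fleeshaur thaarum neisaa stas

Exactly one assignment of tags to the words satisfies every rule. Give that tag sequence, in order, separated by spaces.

Candidates per position — 1:douchesk {P,D}; 2:thaarum {P,D}; 3:fleeshaur {P,D}; 4:thaarum {P,D}; 5:neisaa {R}; 6:stas {P,D}.
Position 6: P is ruled out by rule 1; that leaves D.
The remaining ambiguous positions (1, 2, 3, 4) are resolved jointly — only one combination satisfies every rule.
The only consistent sequence is: P P P D R D.
Check: rule 1 ok; rule 2 ok; rule 3 ok.

P P P D R D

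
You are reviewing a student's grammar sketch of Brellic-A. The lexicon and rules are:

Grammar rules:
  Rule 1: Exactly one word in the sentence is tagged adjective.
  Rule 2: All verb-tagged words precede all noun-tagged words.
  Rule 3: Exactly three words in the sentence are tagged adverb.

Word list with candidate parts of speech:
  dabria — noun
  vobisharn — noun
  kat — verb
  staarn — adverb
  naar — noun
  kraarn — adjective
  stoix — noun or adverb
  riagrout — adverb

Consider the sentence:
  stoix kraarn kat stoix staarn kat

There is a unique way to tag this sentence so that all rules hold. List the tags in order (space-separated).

adverb adjective verb adverb adverb verb

Candidates per position — 1:stoix {noun,adverb}; 2:kraarn {adjective}; 3:kat {verb}; 4:stoix {noun,adverb}; 5:staarn {adverb}; 6:kat {verb}.
At position 1, choosing noun makes rule 2 impossible to satisfy; hence adverb.
At position 4, choosing noun makes rule 2 impossible to satisfy; hence adverb.
The only consistent sequence is: adverb adjective verb adverb adverb verb.
Rule-by-rule: rule 1 ok; rule 2 ok; rule 3 ok.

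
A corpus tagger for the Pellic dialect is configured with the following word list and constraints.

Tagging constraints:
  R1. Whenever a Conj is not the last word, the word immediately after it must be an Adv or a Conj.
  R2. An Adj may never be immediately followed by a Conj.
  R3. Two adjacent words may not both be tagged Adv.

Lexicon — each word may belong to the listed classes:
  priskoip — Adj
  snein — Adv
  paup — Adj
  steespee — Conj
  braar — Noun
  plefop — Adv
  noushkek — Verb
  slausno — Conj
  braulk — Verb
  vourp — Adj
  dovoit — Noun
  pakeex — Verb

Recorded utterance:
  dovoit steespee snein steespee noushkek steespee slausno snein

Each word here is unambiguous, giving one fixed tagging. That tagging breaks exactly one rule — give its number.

1

Fixed tagging: Noun Conj Adv Conj Verb Conj Conj Adv.
Rule check: R1 ✗, R2 ✓, R3 ✓.
Only rule 1 fails.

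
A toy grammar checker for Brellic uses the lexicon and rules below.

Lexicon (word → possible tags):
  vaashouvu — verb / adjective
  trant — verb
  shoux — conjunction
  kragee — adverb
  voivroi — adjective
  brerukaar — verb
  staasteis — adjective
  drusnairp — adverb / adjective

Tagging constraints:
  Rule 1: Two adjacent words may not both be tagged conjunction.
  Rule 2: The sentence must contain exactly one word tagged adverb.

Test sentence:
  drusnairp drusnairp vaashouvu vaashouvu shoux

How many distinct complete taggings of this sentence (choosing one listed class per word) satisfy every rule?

8

Candidates per position — 1:drusnairp {adverb,adjective}; 2:drusnairp {adverb,adjective}; 3:vaashouvu {verb,adjective}; 4:vaashouvu {verb,adjective}; 5:shoux {conjunction}.
There are 16 candidate sequences in total.
Checking each against the rules leaves 8 sequences.
Count = 8.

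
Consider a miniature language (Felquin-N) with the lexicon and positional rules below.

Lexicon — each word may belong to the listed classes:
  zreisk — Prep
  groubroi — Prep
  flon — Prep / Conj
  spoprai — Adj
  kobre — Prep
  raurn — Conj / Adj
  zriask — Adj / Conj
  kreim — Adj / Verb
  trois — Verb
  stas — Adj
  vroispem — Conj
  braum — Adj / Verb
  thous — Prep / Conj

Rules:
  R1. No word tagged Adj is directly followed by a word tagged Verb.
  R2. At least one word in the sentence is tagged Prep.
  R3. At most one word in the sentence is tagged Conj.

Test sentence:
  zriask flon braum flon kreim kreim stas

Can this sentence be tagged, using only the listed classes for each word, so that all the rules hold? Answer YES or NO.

Candidates per position — 1:zriask {Adj,Conj}; 2:flon {Prep,Conj}; 3:braum {Adj,Verb}; 4:flon {Prep,Conj}; 5:kreim {Adj,Verb}; 6:kreim {Adj,Verb}; 7:stas {Adj}.
One satisfying assignment: Adj Conj Verb Prep Verb Adj Adj.
Checking: rule 1 ok; rule 2 ok; rule 3 ok.

YES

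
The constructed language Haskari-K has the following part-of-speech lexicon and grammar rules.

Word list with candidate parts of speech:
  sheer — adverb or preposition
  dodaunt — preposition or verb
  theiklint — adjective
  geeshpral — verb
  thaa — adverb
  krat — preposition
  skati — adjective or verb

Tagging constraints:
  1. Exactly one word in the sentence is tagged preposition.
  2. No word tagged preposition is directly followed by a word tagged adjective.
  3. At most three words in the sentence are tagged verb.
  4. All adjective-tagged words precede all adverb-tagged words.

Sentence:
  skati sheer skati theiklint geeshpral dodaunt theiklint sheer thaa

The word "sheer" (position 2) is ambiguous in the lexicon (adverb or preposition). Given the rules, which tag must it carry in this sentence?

preposition

Candidates per position — 1:skati {adjective,verb}; 2:sheer {adverb,preposition}; 3:skati {adjective,verb}; 4:theiklint {adjective}; 5:geeshpral {verb}; 6:dodaunt {preposition,verb}; 7:theiklint {adjective}; 8:sheer {adverb,preposition}; 9:thaa {adverb}.
Position 2: tagging it adverb would leave rule 4 unsatisfiable, so it must be preposition.
Position 3: tagging it adjective would leave rule 2 unsatisfiable, so it must be verb.
Position 6: tagging it preposition would leave rule 1 unsatisfiable, so it must be verb.
Position 8: tagging it preposition would leave rule 1 unsatisfiable, so it must be adverb.
Position 1: tagging it verb would leave rule 3 unsatisfiable, so it must be adjective.
So the tagging must be: adjective preposition verb adjective verb verb adjective adverb adverb.
Rule-by-rule: rule 1 holds; rule 2 holds; rule 3 holds; rule 4 holds.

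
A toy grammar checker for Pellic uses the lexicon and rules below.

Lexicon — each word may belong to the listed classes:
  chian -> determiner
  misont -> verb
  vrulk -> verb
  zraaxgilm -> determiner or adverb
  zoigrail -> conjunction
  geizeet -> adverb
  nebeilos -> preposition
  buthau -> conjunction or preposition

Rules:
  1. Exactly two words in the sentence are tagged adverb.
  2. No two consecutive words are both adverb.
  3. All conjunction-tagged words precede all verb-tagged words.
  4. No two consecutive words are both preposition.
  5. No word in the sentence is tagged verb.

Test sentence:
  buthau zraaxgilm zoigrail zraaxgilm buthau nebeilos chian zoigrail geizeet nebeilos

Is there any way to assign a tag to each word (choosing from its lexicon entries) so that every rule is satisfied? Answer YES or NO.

YES

Candidates per position — 1:buthau {conjunction,preposition}; 2:zraaxgilm {determiner,adverb}; 3:zoigrail {conjunction}; 4:zraaxgilm {determiner,adverb}; 5:buthau {conjunction,preposition}; 6:nebeilos {preposition}; 7:chian {determiner}; 8:zoigrail {conjunction}; 9:geizeet {adverb}; 10:nebeilos {preposition}.
One satisfying assignment: preposition adverb conjunction determiner conjunction preposition determiner conjunction adverb preposition.
Check: rule 1 holds; rule 2 holds; rule 3 holds; rule 4 holds; rule 5 holds.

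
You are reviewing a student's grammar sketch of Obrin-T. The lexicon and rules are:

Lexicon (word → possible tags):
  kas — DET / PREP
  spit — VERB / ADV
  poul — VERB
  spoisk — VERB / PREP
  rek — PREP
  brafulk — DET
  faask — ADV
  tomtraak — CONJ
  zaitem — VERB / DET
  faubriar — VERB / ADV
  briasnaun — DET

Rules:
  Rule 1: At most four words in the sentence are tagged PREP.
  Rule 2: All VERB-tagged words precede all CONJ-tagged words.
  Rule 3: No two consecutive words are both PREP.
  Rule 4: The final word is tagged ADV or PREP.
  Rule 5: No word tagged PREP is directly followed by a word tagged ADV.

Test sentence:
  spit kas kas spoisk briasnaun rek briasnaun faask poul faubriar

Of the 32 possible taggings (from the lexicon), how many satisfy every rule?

Candidates per position — 1:spit {VERB,ADV}; 2:kas {DET,PREP}; 3:kas {DET,PREP}; 4:spoisk {VERB,PREP}; 5:briasnaun {DET}; 6:rek {PREP}; 7:briasnaun {DET}; 8:faask {ADV}; 9:poul {VERB}; 10:faubriar {VERB,ADV}.
There are 32 candidate sequences in total.
Checking each against the rules leaves 10 sequences.
Count = 10.

10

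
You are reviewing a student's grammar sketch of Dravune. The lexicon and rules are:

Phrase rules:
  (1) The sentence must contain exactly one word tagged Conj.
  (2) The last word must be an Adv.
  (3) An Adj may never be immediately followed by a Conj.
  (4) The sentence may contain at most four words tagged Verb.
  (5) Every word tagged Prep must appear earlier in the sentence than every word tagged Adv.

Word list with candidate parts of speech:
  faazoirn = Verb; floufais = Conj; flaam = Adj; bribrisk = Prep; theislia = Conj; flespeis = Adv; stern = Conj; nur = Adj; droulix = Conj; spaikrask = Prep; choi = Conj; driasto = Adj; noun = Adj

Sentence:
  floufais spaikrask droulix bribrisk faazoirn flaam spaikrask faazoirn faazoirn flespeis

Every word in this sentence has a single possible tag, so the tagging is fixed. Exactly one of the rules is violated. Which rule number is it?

Fixed tagging: Conj Prep Conj Prep Verb Adj Prep Verb Verb Adv.
Applying the rules: R1 fails, R2 ok, R3 ok, R4 ok, R5 ok.
Only rule 1 fails.

1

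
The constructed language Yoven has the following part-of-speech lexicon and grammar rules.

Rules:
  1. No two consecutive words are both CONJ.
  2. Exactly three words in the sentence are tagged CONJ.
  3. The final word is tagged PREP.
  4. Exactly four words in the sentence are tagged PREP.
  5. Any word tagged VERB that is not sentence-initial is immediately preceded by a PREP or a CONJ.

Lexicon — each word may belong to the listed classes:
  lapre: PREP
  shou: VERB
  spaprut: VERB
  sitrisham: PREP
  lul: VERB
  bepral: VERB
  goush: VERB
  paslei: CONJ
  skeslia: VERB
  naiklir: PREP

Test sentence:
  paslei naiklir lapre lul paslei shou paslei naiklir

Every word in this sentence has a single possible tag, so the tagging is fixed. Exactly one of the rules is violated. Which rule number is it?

4

Fixed tagging: CONJ PREP PREP VERB CONJ VERB CONJ PREP.
Checking each rule: R1 ✓, R2 ✓, R3 ✓, R4 ✗, R5 ✓.
Only rule 4 fails.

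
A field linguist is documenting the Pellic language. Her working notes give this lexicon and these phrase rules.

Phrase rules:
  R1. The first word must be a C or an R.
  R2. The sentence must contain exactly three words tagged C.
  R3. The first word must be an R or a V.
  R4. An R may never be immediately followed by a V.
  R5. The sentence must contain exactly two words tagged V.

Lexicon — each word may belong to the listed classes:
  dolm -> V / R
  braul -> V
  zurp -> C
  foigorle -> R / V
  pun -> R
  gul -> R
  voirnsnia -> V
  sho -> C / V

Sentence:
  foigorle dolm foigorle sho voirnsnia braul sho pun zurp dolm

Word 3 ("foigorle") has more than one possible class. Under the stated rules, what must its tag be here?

R

Candidates per position — 1:foigorle {R,V}; 2:dolm {V,R}; 3:foigorle {R,V}; 4:sho {C,V}; 5:voirnsnia {V}; 6:braul {V}; 7:sho {C,V}; 8:pun {R}; 9:zurp {C}; 10:dolm {V,R}.
Word 1 cannot be V — rule 1 would then fail for every completion. It is R.
Word 2 cannot be V — rule 4 would then fail for every completion. It is R.
Word 3 cannot be V — rule 4 would then fail for every completion. It is R.
Word 4 cannot be V — rule 2 would then fail for every completion. It is C.
Word 7 cannot be V — rule 2 would then fail for every completion. It is C.
Word 10 cannot be V — rule 5 would then fail for every completion. It is R.
So the tagging must be: R R R C V V C R C R.
Rule-by-rule: rule 1 satisfied; rule 2 satisfied; rule 3 satisfied; rule 4 satisfied; rule 5 satisfied.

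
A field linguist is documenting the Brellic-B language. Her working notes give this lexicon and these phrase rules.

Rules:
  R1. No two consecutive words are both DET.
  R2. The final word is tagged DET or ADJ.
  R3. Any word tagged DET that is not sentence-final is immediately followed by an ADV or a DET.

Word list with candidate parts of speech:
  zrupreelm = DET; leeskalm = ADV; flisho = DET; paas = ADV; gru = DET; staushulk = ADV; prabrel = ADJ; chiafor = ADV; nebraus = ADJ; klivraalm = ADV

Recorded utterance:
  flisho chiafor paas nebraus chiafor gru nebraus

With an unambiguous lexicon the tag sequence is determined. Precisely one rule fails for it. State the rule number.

3

Fixed tagging: DET ADV ADV ADJ ADV DET ADJ.
Checking each rule: R1 ok, R2 ok, R3 fails.
Only rule 3 fails.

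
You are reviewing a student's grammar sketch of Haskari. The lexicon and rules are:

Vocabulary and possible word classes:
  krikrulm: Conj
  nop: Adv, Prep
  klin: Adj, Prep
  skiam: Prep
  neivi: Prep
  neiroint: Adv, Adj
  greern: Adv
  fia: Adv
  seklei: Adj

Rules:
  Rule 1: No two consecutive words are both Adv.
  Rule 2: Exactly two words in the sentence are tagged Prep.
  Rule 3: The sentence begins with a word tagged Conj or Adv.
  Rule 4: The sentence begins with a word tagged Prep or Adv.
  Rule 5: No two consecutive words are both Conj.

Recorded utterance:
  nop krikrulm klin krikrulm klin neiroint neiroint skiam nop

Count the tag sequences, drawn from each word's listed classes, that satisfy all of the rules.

9

Candidates per position — 1:nop {Adv,Prep}; 2:krikrulm {Conj}; 3:klin {Adj,Prep}; 4:krikrulm {Conj}; 5:klin {Adj,Prep}; 6:neiroint {Adv,Adj}; 7:neiroint {Adv,Adj}; 8:skiam {Prep}; 9:nop {Adv,Prep}.
There are 64 candidate sequences in total.
Checking each against the rules leaves 9 sequences.
Count = 9.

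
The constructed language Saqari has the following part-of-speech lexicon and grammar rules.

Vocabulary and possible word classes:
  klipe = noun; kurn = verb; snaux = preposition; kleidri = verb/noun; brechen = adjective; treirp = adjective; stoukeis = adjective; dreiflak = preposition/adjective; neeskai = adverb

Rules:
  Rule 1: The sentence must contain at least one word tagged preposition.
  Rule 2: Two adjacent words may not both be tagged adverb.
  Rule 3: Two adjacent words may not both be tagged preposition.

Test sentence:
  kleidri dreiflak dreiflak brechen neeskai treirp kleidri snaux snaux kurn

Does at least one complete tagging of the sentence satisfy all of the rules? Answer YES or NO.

Candidates per position — 1:kleidri {verb,noun}; 2:dreiflak {preposition,adjective}; 3:dreiflak {preposition,adjective}; 4:brechen {adjective}; 5:neeskai {adverb}; 6:treirp {adjective}; 7:kleidri {verb,noun}; 8:snaux {preposition}; 9:snaux {preposition}; 10:kurn {verb}.
Rule 3 cannot be satisfied by any choice of tags from the lexicon.
So there is no consistent tagging.

NO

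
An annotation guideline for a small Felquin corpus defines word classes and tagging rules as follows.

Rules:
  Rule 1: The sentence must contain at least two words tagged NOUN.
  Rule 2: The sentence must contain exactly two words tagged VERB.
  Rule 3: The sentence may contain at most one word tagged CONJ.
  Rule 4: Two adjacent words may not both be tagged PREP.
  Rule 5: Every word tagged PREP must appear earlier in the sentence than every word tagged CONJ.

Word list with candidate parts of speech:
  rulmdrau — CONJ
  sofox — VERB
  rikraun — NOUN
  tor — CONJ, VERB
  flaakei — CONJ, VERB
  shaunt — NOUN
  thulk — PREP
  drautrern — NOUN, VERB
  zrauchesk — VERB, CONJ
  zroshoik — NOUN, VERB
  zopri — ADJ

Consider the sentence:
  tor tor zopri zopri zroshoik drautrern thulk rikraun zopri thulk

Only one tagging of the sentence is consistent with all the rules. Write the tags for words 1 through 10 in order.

VERB VERB ADJ ADJ NOUN NOUN PREP NOUN ADJ PREP

Candidates per position — 1:tor {CONJ,VERB}; 2:tor {CONJ,VERB}; 3:zopri {ADJ}; 4:zopri {ADJ}; 5:zroshoik {NOUN,VERB}; 6:drautrern {NOUN,VERB}; 7:thulk {PREP}; 8:rikraun {NOUN}; 9:zopri {ADJ}; 10:thulk {PREP}.
If word 1 were CONJ, no tagging could satisfy rule 5; so word 1 is VERB.
If word 2 were CONJ, no tagging could satisfy rule 5; so word 2 is VERB.
If word 5 were VERB, no tagging could satisfy rule 2; so word 5 is NOUN.
If word 6 were VERB, no tagging could satisfy rule 2; so word 6 is NOUN.
The unique satisfying tagging is: VERB VERB ADJ ADJ NOUN NOUN PREP NOUN ADJ PREP.
Verifying each rule — rule 1 satisfied; rule 2 satisfied; rule 3 satisfied; rule 4 satisfied; rule 5 satisfied.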